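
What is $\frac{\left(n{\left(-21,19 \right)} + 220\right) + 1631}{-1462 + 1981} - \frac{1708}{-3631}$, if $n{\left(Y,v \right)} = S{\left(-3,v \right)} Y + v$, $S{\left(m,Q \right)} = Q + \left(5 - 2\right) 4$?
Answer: $\frac{5312641}{1884489} \approx 2.8191$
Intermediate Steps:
$S{\left(m,Q \right)} = 12 + Q$ ($S{\left(m,Q \right)} = Q + \left(5 - 2\right) 4 = Q + 3 \cdot 4 = Q + 12 = 12 + Q$)
$n{\left(Y,v \right)} = v + Y \left(12 + v\right)$ ($n{\left(Y,v \right)} = \left(12 + v\right) Y + v = Y \left(12 + v\right) + v = v + Y \left(12 + v\right)$)
$\frac{\left(n{\left(-21,19 \right)} + 220\right) + 1631}{-1462 + 1981} - \frac{1708}{-3631} = \frac{\left(\left(19 - 21 \left(12 + 19\right)\right) + 220\right) + 1631}{-1462 + 1981} - \frac{1708}{-3631} = \frac{\left(\left(19 - 651\right) + 220\right) + 1631}{519} - - \frac{1708}{3631} = \left(\left(\left(19 - 651\right) + 220\right) + 1631\right) \frac{1}{519} + \frac{1708}{3631} = \left(\left(-632 + 220\right) + 1631\right) \frac{1}{519} + \frac{1708}{3631} = \left(-412 + 1631\right) \frac{1}{519} + \frac{1708}{3631} = 1219 \cdot \frac{1}{519} + \frac{1708}{3631} = \frac{1219}{519} + \frac{1708}{3631} = \frac{5312641}{1884489}$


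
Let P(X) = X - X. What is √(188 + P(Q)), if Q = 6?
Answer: 2*√47 ≈ 13.711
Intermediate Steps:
P(X) = 0
√(188 + P(Q)) = √(188 + 0) = √188 = 2*√47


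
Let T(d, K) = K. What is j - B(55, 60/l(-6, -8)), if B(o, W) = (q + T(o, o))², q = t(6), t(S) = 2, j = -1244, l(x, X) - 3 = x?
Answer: -4493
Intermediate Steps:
l(x, X) = 3 + x
q = 2
B(o, W) = (2 + o)²
j - B(55, 60/l(-6, -8)) = -1244 - (2 + 55)² = -1244 - 1*57² = -1244 - 1*3249 = -1244 - 3249 = -4493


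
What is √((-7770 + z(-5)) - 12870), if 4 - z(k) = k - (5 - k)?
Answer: I*√20621 ≈ 143.6*I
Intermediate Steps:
z(k) = 9 - 2*k (z(k) = 4 - (k - (5 - k)) = 4 - (k + (-5 + k)) = 4 - (-5 + 2*k) = 4 + (5 - 2*k) = 9 - 2*k)
√((-7770 + z(-5)) - 12870) = √((-7770 + (9 - 2*(-5))) - 12870) = √((-7770 + (9 + 10)) - 12870) = √((-7770 + 19) - 12870) = √(-7751 - 12870) = √(-20621) = I*√20621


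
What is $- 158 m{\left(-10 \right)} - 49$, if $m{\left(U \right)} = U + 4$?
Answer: $899$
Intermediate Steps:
$m{\left(U \right)} = 4 + U$
$- 158 m{\left(-10 \right)} - 49 = - 158 \left(4 - 10\right) - 49 = \left(-158\right) \left(-6\right) - 49 = 948 - 49 = 899$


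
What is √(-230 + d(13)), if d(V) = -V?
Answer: 9*I*√3 ≈ 15.588*I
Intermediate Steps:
√(-230 + d(13)) = √(-230 - 1*13) = √(-230 - 13) = √(-243) = 9*I*√3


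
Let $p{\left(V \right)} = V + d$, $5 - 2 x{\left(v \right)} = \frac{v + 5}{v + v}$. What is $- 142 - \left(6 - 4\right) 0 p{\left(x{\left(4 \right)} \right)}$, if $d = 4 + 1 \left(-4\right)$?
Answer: $0$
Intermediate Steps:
$x{\left(v \right)} = \frac{5}{2} - \frac{5 + v}{4 v}$ ($x{\left(v \right)} = \frac{5}{2} - \frac{\left(v + 5\right) \frac{1}{v + v}}{2} = \frac{5}{2} - \frac{\left(5 + v\right) \frac{1}{2 v}}{2} = \frac{5}{2} - \frac{\frac{1}{2} \frac{1}{v} \left(5 + v\right)}{2} = \frac{5}{2} - \frac{5 + v}{4 v}$)
$d = 0$ ($d = 4 - 4 = 0$)
$p{\left(V \right)} = V$ ($p{\left(V \right)} = V + 0 = V$)
$- 142 - \left(6 - 4\right) 0 p{\left(x{\left(4 \right)} \right)} = - 142 - \left(6 - 4\right) 0 \frac{-5 + 9 \cdot 4}{4 \cdot 4} = - 142 - 2 \cdot 0 \cdot \frac{1}{4} \cdot \frac{1}{4} \left(-5 + 36\right) = - 142 \left(-1\right) 0 \cdot \frac{1}{4} \cdot \frac{1}{4} \cdot 31 = - 142 \cdot 0 \cdot \frac{31}{16} = \left(-142\right) 0 = 0$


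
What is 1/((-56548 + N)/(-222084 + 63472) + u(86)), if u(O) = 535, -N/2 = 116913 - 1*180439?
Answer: 39653/21196729 ≈ 0.0018707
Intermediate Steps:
N = 127052 (N = -2*(116913 - 1*180439) = -2*(116913 - 180439) = -2*(-63526) = 127052)
1/((-56548 + N)/(-222084 + 63472) + u(86)) = 1/((-56548 + 127052)/(-222084 + 63472) + 535) = 1/(70504/(-158612) + 535) = 1/(70504*(-1/158612) + 535) = 1/(-17626/39653 + 535) = 1/(21196729/39653) = 39653/21196729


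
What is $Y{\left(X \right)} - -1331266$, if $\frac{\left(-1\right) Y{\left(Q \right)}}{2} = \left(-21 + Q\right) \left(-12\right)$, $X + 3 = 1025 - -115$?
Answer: $1358050$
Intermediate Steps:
$X = 1137$ ($X = -3 + \left(1025 - -115\right) = -3 + \left(1025 + 115\right) = -3 + 1140 = 1137$)
$Y{\left(Q \right)} = -504 + 24 Q$ ($Y{\left(Q \right)} = - 2 \left(-21 + Q\right) \left(-12\right) = - 2 \left(252 - 12 Q\right) = -504 + 24 Q$)
$Y{\left(X \right)} - -1331266 = \left(-504 + 24 \cdot 1137\right) - -1331266 = \left(-504 + 27288\right) + 1331266 = 26784 + 1331266 = 1358050$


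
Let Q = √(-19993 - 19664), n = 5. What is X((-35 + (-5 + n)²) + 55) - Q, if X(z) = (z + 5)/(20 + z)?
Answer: 5/8 - I*√39657 ≈ 0.625 - 199.14*I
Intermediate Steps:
X(z) = (5 + z)/(20 + z)
Q = I*√39657 (Q = √(-39657) = I*√39657 ≈ 199.14*I)
X((-35 + (-5 + n)²) + 55) - Q = (5 + ((-35 + (-5 + 5)²) + 55))/(20 + ((-35 + (-5 + 5)²) + 55)) - I*√39657 = (5 + ((-35 + 0²) + 55))/(20 + ((-35 + 0²) + 55)) - I*√39657 = (5 + ((-35 + 0) + 55))/(20 + ((-35 + 0) + 55)) - I*√39657 = (5 + (-35 + 55))/(20 + (-35 + 55)) - I*√39657 = (5 + 20)/(20 + 20) - I*√39657 = 25/40 - I*√39657 = (1/40)*25 - I*√39657 = 5/8 - I*√39657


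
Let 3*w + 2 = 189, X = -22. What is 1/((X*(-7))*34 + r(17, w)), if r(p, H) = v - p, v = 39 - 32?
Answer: 1/5226 ≈ 0.00019135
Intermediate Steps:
v = 7
w = 187/3 (w = -⅔ + (⅓)*189 = -⅔ + 63 = 187/3 ≈ 62.333)
r(p, H) = 7 - p
1/((X*(-7))*34 + r(17, w)) = 1/(-22*(-7)*34 + (7 - 1*17)) = 1/(154*34 + (7 - 17)) = 1/(5236 - 10) = 1/5226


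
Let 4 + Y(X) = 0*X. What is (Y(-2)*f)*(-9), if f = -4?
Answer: -144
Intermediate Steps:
Y(X) = -4 (Y(X) = -4 + 0*X = -4 + 0 = -4)
(Y(-2)*f)*(-9) = -4*(-4)*(-9) = 16*(-9) = -144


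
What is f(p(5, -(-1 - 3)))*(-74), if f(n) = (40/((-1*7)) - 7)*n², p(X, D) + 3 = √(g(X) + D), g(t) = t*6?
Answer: 283198/7 - 39516*√34/7 ≈ 7540.3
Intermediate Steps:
g(t) = 6*t
p(X, D) = -3 + √(D + 6*X) (p(X, D) = -3 + √(6*X + D) = -3 + √(D + 6*X))
f(n) = -89*n²/7 (f(n) = (40/(-7) - 7)*n² = (40*(-⅐) - 7)*n² = (-40/7 - 7)*n² = -89*n²/7)
f(p(5, -(-1 - 3)))*(-74) = -89*(-3 + √(-(-1 - 3) + 6*5))²/7*(-74) = -89*(-3 + √(-1*(-4) + 30))²/7*(-74) = -89*(-3 + √(4 + 30))²/7*(-74) = -89*(-3 + √34)²/7*(-74) = 6586*(-3 + √34)²/7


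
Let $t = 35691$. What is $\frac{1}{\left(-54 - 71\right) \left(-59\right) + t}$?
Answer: $\frac{1}{43066} \approx 2.322 \cdot 10^{-5}$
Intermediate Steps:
$\frac{1}{\left(-54 - 71\right) \left(-59\right) + t} = \frac{1}{\left(-54 - 71\right) \left(-59\right) + 35691} = \frac{1}{\left(-125\right) \left(-59\right) + 35691} = \frac{1}{7375 + 35691} = \frac{1}{43066}$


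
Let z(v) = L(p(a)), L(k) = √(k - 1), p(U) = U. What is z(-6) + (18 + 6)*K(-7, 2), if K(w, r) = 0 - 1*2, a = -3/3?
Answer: -48 + I*√2 ≈ -48.0 + 1.4142*I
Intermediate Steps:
a = -1 (a = -3*⅓ = -1)
K(w, r) = -2 (K(w, r) = 0 - 2 = -2)
L(k) = √(-1 + k)
z(v) = I*√2 (z(v) = √(-1 - 1) = √(-2) = I*√2)
z(-6) + (18 + 6)*K(-7, 2) = I*√2 + (18 + 6)*(-2) = I*√2 + 24*(-2) = I*√2 - 48 = -48 + I*√2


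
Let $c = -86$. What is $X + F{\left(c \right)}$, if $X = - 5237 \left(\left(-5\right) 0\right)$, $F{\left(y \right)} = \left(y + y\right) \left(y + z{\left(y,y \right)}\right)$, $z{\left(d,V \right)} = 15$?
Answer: $12212$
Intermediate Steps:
$F{\left(y \right)} = 2 y \left(15 + y\right)$ ($F{\left(y \right)} = \left(y + y\right) \left(y + 15\right) = 2 y \left(15 + y\right)$)
$X = 0$ ($X = \left(-5237\right) 0 = 0$)
$X + F{\left(c \right)} = 0 + 2 \left(-86\right) \left(15 - 86\right) = 0 + 2 \left(-86\right) \left(-71\right) = 0 + 12212 = 12212$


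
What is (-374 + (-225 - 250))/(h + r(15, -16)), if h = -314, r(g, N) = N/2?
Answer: 849/322 ≈ 2.6366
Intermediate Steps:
r(g, N) = N/2 (r(g, N) = N*(½) = N/2)
(-374 + (-225 - 250))/(h + r(15, -16)) = (-374 + (-225 - 250))/(-314 + (½)*(-16)) = (-374 - 475)/(-314 - 8) = -849/(-322) = -849*(-1/322) = 849/322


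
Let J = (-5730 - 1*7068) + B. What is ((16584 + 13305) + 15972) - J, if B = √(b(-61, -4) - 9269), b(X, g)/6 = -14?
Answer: 58659 - I*√9353 ≈ 58659.0 - 96.711*I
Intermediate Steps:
b(X, g) = -84 (b(X, g) = 6*(-14) = -84)
B = I*√9353 (B = √(-84 - 9269) = √(-9353) = I*√9353 ≈ 96.711*I)
J = -12798 + I*√9353 (J = (-5730 - 1*7068) + I*√9353 = (-5730 - 7068) + I*√9353 = -12798 + I*√9353 ≈ -12798.0 + 96.711*I)
((16584 + 13305) + 15972) - J = ((16584 + 13305) + 15972) - (-12798 + I*√9353) = (29889 + 15972) + (12798 - I*√9353) = 45861 + (12798 - I*√9353) = 58659 - I*√9353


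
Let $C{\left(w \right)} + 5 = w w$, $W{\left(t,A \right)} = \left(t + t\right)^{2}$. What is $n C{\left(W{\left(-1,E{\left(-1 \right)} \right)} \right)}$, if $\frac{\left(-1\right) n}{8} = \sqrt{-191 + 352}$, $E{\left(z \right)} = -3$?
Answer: $- 88 \sqrt{161} \approx -1116.6$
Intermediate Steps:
$W{\left(t,A \right)} = 4 t^{2}$ ($W{\left(t,A \right)} = \left(2 t\right)^{2} = 4 t^{2}$)
$n = - 8 \sqrt{161}$ ($n = - 8 \sqrt{-191 + 352} = - 8 \sqrt{161} \approx -101.51$)
$C{\left(w \right)} = -5 + w^{2}$ ($C{\left(w \right)} = -5 + w w = -5 + w^{2}$)
$n C{\left(W{\left(-1,E{\left(-1 \right)} \right)} \right)} = - 8 \sqrt{161} \left(-5 + \left(4 \left(-1\right)^{2}\right)^{2}\right) = - 8 \sqrt{161} \left(-5 + \left(4 \cdot 1\right)^{2}\right) = - 8 \sqrt{161} \left(-5 + 4^{2}\right) = - 8 \sqrt{161} \left(-5 + 16\right) = - 8 \sqrt{161} \cdot 11 = - 88 \sqrt{161}$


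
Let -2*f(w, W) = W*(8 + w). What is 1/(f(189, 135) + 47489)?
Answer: 2/68383 ≈ 2.9247e-5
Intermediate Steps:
f(w, W) = -W*(8 + w)/2
1/(f(189, 135) + 47489) = 1/(-½*135*(8 + 189) + 47489) = 1/(-½*135*197 + 47489) = 1/(-26595/2 + 47489) = 1/(68383/2) = 2/68383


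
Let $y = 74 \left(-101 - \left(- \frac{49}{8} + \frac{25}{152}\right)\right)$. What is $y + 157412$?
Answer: $\frac{5714405}{38} \approx 1.5038 \cdot 10^{5}$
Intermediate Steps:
$y = - \frac{267251}{38}$ ($y = 74 \left(-101 - - \frac{453}{76}\right) = 74 \left(-101 + \left(\frac{49}{8} - \frac{25}{152}\right)\right) = 74 \left(-101 + \frac{453}{76}\right) = 74 \left(- \frac{7223}{76}\right) = - \frac{267251}{38} \approx -7032.9$)
$y + 157412 = - \frac{267251}{38} + 157412 = \frac{5714405}{38}$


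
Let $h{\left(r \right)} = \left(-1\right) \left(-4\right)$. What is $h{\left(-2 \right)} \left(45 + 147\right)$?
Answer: $768$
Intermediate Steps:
$h{\left(r \right)} = 4$
$h{\left(-2 \right)} \left(45 + 147\right) = 4 \left(45 + 147\right) = 4 \cdot 192 = 768$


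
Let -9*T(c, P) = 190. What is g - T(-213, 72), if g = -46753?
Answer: -420587/9 ≈ -46732.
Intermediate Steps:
T(c, P) = -190/9 (T(c, P) = -⅑*190 = -190/9)
g - T(-213, 72) = -46753 - 1*(-190/9) = -46753 + 190/9 = -420587/9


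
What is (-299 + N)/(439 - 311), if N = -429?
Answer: -91/16 ≈ -5.6875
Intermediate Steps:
(-299 + N)/(439 - 311) = (-299 - 429)/(439 - 311) = -728/128 = -728*1/128 = -91/16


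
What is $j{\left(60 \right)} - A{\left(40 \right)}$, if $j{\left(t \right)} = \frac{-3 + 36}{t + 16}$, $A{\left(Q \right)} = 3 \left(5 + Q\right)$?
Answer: $- \frac{10227}{76} \approx -134.57$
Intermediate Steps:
$A{\left(Q \right)} = 15 + 3 Q$
$j{\left(t \right)} = \frac{33}{16 + t}$
$j{\left(60 \right)} - A{\left(40 \right)} = \frac{33}{16 + 60} - \left(15 + 3 \cdot 40\right) = \frac{33}{76} - \left(15 + 120\right) = 33 \cdot \frac{1}{76} - 135 = \frac{33}{76} - 135 = - \frac{10227}{76}$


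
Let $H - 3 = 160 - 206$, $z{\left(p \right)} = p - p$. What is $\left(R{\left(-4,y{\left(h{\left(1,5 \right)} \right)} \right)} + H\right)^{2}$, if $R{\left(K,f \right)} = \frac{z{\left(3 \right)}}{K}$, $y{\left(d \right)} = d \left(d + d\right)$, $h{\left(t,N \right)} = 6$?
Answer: $1849$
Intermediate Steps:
$z{\left(p \right)} = 0$
$y{\left(d \right)} = 2 d^{2}$ ($y{\left(d \right)} = d 2 d = 2 d^{2}$)
$H = -43$ ($H = 3 + \left(160 - 206\right) = 3 - 46 = -43$)
$R{\left(K,f \right)} = 0$ ($R{\left(K,f \right)} = \frac{0}{K} = 0$)
$\left(R{\left(-4,y{\left(h{\left(1,5 \right)} \right)} \right)} + H\right)^{2} = \left(0 - 43\right)^{2} = \left(-43\right)^{2} = 1849$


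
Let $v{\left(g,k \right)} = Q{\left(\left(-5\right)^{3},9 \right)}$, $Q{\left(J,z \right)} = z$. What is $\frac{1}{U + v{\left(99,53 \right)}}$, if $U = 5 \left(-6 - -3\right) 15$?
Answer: $- \frac{1}{216} \approx -0.0046296$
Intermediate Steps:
$U = -225$ ($U = 5 \left(-6 + 3\right) 15 = 5 \left(-3\right) 15 = \left(-15\right) 15 = -225$)
$v{\left(g,k \right)} = 9$
$\frac{1}{U + v{\left(99,53 \right)}} = \frac{1}{-225 + 9} = \frac{1}{-216} = - \frac{1}{216}$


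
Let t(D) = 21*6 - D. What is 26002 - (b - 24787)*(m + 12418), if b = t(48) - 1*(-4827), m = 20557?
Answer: 655634952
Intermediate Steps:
t(D) = 126 - D
b = 4905 (b = (126 - 1*48) - 1*(-4827) = (126 - 48) + 4827 = 78 + 4827 = 4905)
26002 - (b - 24787)*(m + 12418) = 26002 - (4905 - 24787)*(20557 + 12418) = 26002 - (-19882)*32975 = 26002 - 1*(-655608950) = 26002 + 655608950 = 655634952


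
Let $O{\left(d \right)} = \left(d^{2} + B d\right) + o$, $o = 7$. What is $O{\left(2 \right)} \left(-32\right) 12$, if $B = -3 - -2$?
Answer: $-3456$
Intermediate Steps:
$B = -1$ ($B = -3 + 2 = -1$)
$O{\left(d \right)} = 7 + d^{2} - d$ ($O{\left(d \right)} = \left(d^{2} - d\right) + 7 = 7 + d^{2} - d$)
$O{\left(2 \right)} \left(-32\right) 12 = \left(7 + 2^{2} - 2\right) \left(-32\right) 12 = \left(7 + 4 - 2\right) \left(-32\right) 12 = 9 \left(-32\right) 12 = \left(-288\right) 12 = -3456$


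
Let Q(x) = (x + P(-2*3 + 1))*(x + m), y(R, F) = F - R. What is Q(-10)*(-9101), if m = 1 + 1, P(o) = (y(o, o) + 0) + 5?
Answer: -364040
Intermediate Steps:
P(o) = 5 (P(o) = ((o - o) + 0) + 5 = (0 + 0) + 5 = 0 + 5 = 5)
m = 2
Q(x) = (2 + x)*(5 + x) (Q(x) = (x + 5)*(x + 2) = (5 + x)*(2 + x) = (2 + x)*(5 + x))
Q(-10)*(-9101) = (10 + (-10)² + 7*(-10))*(-9101) = (10 + 100 - 70)*(-9101) = 40*(-9101) = -364040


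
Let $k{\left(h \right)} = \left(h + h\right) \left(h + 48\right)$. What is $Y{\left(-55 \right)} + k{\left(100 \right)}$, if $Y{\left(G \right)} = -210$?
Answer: $29390$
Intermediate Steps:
$k{\left(h \right)} = 2 h \left(48 + h\right)$
$Y{\left(-55 \right)} + k{\left(100 \right)} = -210 + 2 \cdot 100 \left(48 + 100\right) = -210 + 2 \cdot 100 \cdot 148 = -210 + 29600 = 29390$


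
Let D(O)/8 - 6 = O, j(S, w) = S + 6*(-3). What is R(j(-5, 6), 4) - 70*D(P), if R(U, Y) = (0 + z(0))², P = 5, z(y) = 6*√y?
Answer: -6160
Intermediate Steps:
j(S, w) = -18 + S (j(S, w) = S - 18 = -18 + S)
D(O) = 48 + 8*O
R(U, Y) = 0 (R(U, Y) = (0 + 6*√0)² = (0 + 6*0)² = (0 + 0)² = 0² = 0)
R(j(-5, 6), 4) - 70*D(P) = 0 - 70*(48 + 8*5) = 0 - 70*(48 + 40) = 0 - 70*88 = 0 - 6160 = -6160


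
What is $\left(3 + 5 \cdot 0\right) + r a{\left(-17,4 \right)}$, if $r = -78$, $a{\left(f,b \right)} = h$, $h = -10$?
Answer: $783$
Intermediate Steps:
$a{\left(f,b \right)} = -10$
$\left(3 + 5 \cdot 0\right) + r a{\left(-17,4 \right)} = \left(3 + 5 \cdot 0\right) - -780 = \left(3 + 0\right) + 780 = 3 + 780 = 783$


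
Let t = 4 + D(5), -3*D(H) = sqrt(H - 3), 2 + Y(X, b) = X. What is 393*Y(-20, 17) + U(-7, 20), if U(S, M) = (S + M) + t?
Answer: -8629 - sqrt(2)/3 ≈ -8629.5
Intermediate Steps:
Y(X, b) = -2 + X
D(H) = -sqrt(-3 + H)/3 (D(H) = -sqrt(H - 3)/3 = -sqrt(-3 + H)/3)
t = 4 - sqrt(2)/3 (t = 4 - sqrt(-3 + 5)/3 = 4 - sqrt(2)/3 ≈ 3.5286)
U(S, M) = 4 + M + S - sqrt(2)/3 (U(S, M) = (S + M) + (4 - sqrt(2)/3) = (M + S) + (4 - sqrt(2)/3) = 4 + M + S - sqrt(2)/3)
393*Y(-20, 17) + U(-7, 20) = 393*(-2 - 20) + (4 + 20 - 7 - sqrt(2)/3) = 393*(-22) + (17 - sqrt(2)/3) = -8646 + (17 - sqrt(2)/3) = -8629 - sqrt(2)/3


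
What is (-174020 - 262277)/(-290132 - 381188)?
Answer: 436297/671320 ≈ 0.64991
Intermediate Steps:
(-174020 - 262277)/(-290132 - 381188) = -436297/(-671320) = -436297*(-1/671320) = 436297/671320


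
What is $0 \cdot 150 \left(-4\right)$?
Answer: $0$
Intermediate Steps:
$0 \cdot 150 \left(-4\right) = 0 \left(-4\right) = 0$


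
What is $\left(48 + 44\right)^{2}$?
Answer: $8464$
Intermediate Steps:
$\left(48 + 44\right)^{2} = 92^{2} = 8464$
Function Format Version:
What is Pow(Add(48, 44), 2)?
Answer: 8464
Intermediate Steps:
Pow(Add(48, 44), 2) = Pow(92, 2) = 8464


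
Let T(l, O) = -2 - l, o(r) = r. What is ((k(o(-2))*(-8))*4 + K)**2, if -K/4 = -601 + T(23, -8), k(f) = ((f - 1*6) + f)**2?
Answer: 484416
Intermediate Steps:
k(f) = (-6 + 2*f)**2 (k(f) = ((f - 6) + f)**2 = ((-6 + f) + f)**2 = (-6 + 2*f)**2)
K = 2504 (K = -4*(-601 + (-2 - 1*23)) = -4*(-601 + (-2 - 23)) = -4*(-601 - 25) = -4*(-626) = 2504)
((k(o(-2))*(-8))*4 + K)**2 = (((4*(-3 - 2)**2)*(-8))*4 + 2504)**2 = (((4*(-5)**2)*(-8))*4 + 2504)**2 = (((4*25)*(-8))*4 + 2504)**2 = ((100*(-8))*4 + 2504)**2 = (-800*4 + 2504)**2 = (-3200 + 2504)**2 = (-696)**2 = 484416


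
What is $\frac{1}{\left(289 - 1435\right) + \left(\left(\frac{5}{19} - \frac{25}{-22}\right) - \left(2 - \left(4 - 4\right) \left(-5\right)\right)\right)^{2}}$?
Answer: $- \frac{174724}{200170703} \approx -0.00087287$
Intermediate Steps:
$\frac{1}{\left(289 - 1435\right) + \left(\left(\frac{5}{19} - \frac{25}{-22}\right) - \left(2 - \left(4 - 4\right) \left(-5\right)\right)\right)^{2}} = \frac{1}{\left(289 - 1435\right) + \left(\left(5 \cdot \frac{1}{19} - - \frac{25}{22}\right) - \left(2 - \left(4 - 4\right) \left(-5\right)\right)\right)^{2}} = \frac{1}{-1146 + \left(\left(\frac{5}{19} + \frac{25}{22}\right) + \left(0 \left(-5\right) - 2\right)\right)^{2}} = \frac{1}{-1146 + \left(\frac{585}{418} + \left(0 - 2\right)\right)^{2}} = \frac{1}{-1146 + \left(\frac{585}{418} - 2\right)^{2}} = \frac{1}{-1146 + \left(- \frac{251}{418}\right)^{2}} = \frac{1}{-1146 + \frac{63001}{174724}} = \frac{1}{- \frac{200170703}{174724}} = - \frac{174724}{200170703}$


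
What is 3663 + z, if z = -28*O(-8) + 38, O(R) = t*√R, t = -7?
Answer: 3701 + 392*I*√2 ≈ 3701.0 + 554.37*I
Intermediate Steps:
O(R) = -7*√R
z = 38 + 392*I*√2 (z = -(-196)*√(-8) + 38 = -(-196)*2*I*√2 + 38 = -(-392)*I*√2 + 38 = 392*I*√2 + 38 = 38 + 392*I*√2 ≈ 38.0 + 554.37*I)
3663 + z = 3663 + (38 + 392*I*√2) = 3701 + 392*I*√2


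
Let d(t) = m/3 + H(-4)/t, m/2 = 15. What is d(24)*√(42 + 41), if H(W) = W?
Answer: 59*√83/6 ≈ 89.586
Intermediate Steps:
m = 30 (m = 2*15 = 30)
d(t) = 10 - 4/t (d(t) = 30/3 - 4/t = 30*(⅓) - 4/t = 10 - 4/t)
d(24)*√(42 + 41) = (10 - 4/24)*√(42 + 41) = (10 - 4*1/24)*√83 = (10 - ⅙)*√83 = 59*√83/6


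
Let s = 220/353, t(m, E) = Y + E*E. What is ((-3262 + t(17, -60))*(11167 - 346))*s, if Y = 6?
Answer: 818933280/353 ≈ 2.3199e+6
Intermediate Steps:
t(m, E) = 6 + E² (t(m, E) = 6 + E*E = 6 + E²)
s = 220/353 (s = 220*(1/353) = 220/353 ≈ 0.62323)
((-3262 + t(17, -60))*(11167 - 346))*s = ((-3262 + (6 + (-60)²))*(11167 - 346))*(220/353) = ((-3262 + (6 + 3600))*10821)*(220/353) = ((-3262 + 3606)*10821)*(220/353) = (344*10821)*(220/353) = 3722424*(220/353) = 818933280/353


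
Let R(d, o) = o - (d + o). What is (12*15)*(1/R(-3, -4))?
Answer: 60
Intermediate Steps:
R(d, o) = -d (R(d, o) = o + (-d - o) = -d)
(12*15)*(1/R(-3, -4)) = (12*15)*(1/(-1*(-3))) = 180*(1/3) = 180*(1*(⅓)) = 180*(⅓) = 60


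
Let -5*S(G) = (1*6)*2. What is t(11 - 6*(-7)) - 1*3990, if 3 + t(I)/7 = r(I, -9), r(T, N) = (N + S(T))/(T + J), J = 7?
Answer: -401233/100 ≈ -4012.3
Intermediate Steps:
S(G) = -12/5 (S(G) = -1*6*2/5 = -6*2/5 = -⅕*12 = -12/5)
r(T, N) = (-12/5 + N)/(7 + T) (r(T, N) = (N - 12/5)/(T + 7) = (-12/5 + N)/(7 + T))
t(I) = -21 - 399/(5*(7 + I)) (t(I) = -21 + 7*((-12/5 - 9)/(7 + I)) = -21 + 7*(-57/5/(7 + I)) = -21 + 7*(-57/(5*(7 + I))) = -21 - 399/(5*(7 + I)))
t(11 - 6*(-7)) - 1*3990 = 21*(-54 - 5*(11 - 6*(-7)))/(5*(7 + (11 - 6*(-7)))) - 1*3990 = 21*(-54 - 5*(11 + 42))/(5*(7 + (11 + 42))) - 3990 = 21*(-54 - 5*53)/(5*(7 + 53)) - 3990 = (21/5)*(-54 - 265)/60 - 3990 = (21/5)*(1/60)*(-319) - 3990 = -2233/100 - 3990 = -401233/100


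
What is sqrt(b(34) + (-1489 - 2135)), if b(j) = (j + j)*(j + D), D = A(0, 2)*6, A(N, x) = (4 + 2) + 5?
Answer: 2*sqrt(794) ≈ 56.356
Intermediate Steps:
A(N, x) = 11 (A(N, x) = 6 + 5 = 11)
D = 66 (D = 11*6 = 66)
b(j) = 2*j*(66 + j) (b(j) = (j + j)*(j + 66) = (2*j)*(66 + j) = 2*j*(66 + j))
sqrt(b(34) + (-1489 - 2135)) = sqrt(2*34*(66 + 34) + (-1489 - 2135)) = sqrt(2*34*100 - 3624) = sqrt(6800 - 3624) = sqrt(3176) = 2*sqrt(794)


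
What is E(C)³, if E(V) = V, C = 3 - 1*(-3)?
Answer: 216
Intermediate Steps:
C = 6 (C = 3 + 3 = 6)
E(C)³ = 6³ = 216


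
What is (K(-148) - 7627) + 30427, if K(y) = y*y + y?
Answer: 44556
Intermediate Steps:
K(y) = y + y**2 (K(y) = y**2 + y = y + y**2)
(K(-148) - 7627) + 30427 = (-148*(1 - 148) - 7627) + 30427 = (-148*(-147) - 7627) + 30427 = (21756 - 7627) + 30427 = 14129 + 30427 = 44556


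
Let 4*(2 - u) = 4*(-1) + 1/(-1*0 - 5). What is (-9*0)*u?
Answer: 0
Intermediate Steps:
u = 61/20 (u = 2 - (4*(-1) + 1/(-1*0 - 5))/4 = 2 - (-4 + 1/(0 - 5))/4 = 2 - (-4 + 1/(-5))/4 = 2 - (-4 - ⅕)/4 = 2 - ¼*(-21/5) = 2 + 21/20 = 61/20 ≈ 3.0500)
(-9*0)*u = -9*0*(61/20) = 0*(61/20) = 0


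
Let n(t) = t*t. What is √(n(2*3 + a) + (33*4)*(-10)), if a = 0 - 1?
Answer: I*√1295 ≈ 35.986*I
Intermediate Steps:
a = -1
n(t) = t²
√(n(2*3 + a) + (33*4)*(-10)) = √((2*3 - 1)² + (33*4)*(-10)) = √((6 - 1)² + 132*(-10)) = √(5² - 1320) = √(25 - 1320) = √(-1295) = I*√1295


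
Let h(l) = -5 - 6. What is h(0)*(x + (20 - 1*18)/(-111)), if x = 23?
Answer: -28061/111 ≈ -252.80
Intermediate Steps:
h(l) = -11
h(0)*(x + (20 - 1*18)/(-111)) = -11*(23 + (20 - 1*18)/(-111)) = -11*(23 + (20 - 18)*(-1/111)) = -11*(23 + 2*(-1/111)) = -11*(23 - 2/111) = -11*2551/111 = -28061/111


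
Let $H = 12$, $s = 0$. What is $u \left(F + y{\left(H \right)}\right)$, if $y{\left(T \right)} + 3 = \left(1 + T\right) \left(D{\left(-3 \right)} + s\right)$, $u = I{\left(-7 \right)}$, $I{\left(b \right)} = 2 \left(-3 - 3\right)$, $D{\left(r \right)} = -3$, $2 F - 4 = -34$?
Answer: $684$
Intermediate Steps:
$F = -15$ ($F = 2 + \frac{1}{2} \left(-34\right) = 2 - 17 = -15$)
$I{\left(b \right)} = -12$ ($I{\left(b \right)} = 2 \left(-6\right) = -12$)
$u = -12$
$y{\left(T \right)} = -6 - 3 T$ ($y{\left(T \right)} = -3 + \left(1 + T\right) \left(-3 + 0\right) = -3 + \left(1 + T\right) \left(-3\right) = -3 - \left(3 + 3 T\right) = -6 - 3 T$)
$u \left(F + y{\left(H \right)}\right) = - 12 \left(-15 - 42\right) = \left(-12\right) \left(-57\right) = 684$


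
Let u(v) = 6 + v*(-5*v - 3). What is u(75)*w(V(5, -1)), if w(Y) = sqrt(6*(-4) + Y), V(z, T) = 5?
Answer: -28344*I*sqrt(19) ≈ -1.2355e+5*I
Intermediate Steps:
w(Y) = sqrt(-24 + Y)
u(v) = 6 + v*(-3 - 5*v)
u(75)*w(V(5, -1)) = (6 - 5*75**2 - 3*75)*sqrt(-24 + 5) = (6 - 5*5625 - 225)*sqrt(-19) = (6 - 28125 - 225)*(I*sqrt(19)) = -28344*I*sqrt(19)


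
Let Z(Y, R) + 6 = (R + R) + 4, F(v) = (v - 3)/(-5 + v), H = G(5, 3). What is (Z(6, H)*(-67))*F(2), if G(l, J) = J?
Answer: -268/3 ≈ -89.333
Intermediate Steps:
H = 3
F(v) = (-3 + v)/(-5 + v)
Z(Y, R) = -2 + 2*R (Z(Y, R) = -6 + ((R + R) + 4) = -6 + (2*R + 4) = -6 + (4 + 2*R) = -2 + 2*R)
(Z(6, H)*(-67))*F(2) = ((-2 + 2*3)*(-67))*((-3 + 2)/(-5 + 2)) = ((-2 + 6)*(-67))*(-1/(-3)) = (4*(-67))*(-⅓*(-1)) = -268*⅓ = -268/3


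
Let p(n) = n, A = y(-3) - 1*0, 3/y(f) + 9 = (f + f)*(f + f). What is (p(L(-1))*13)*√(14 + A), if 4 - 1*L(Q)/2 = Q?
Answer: 130*√127/3 ≈ 488.34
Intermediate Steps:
y(f) = 3/(-9 + 4*f²) (y(f) = 3/(-9 + (f + f)*(f + f)) = 3/(-9 + (2*f)*(2*f)) = 3/(-9 + 4*f²))
L(Q) = 8 - 2*Q
A = ⅑ (A = 3/(-9 + 4*(-3)²) - 1*0 = 3/(-9 + 4*9) + 0 = 3/(-9 + 36) + 0 = 3/27 + 0 = 3*(1/27) + 0 = ⅑ + 0 = ⅑ ≈ 0.11111)
(p(L(-1))*13)*√(14 + A) = ((8 - 2*(-1))*13)*√(14 + ⅑) = ((8 + 2)*13)*√(127/9) = (10*13)*(√127/3) = 130*(√127/3) = 130*√127/3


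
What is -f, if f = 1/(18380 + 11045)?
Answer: -1/29425 ≈ -3.3985e-5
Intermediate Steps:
f = 1/29425 ≈ 3.3985e-5
-f = -1*1/29425 = -1/29425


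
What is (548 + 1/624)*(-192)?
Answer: -1367812/13 ≈ -1.0522e+5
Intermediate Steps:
(548 + 1/624)*(-192) = (341953/624)*(-192) = -1367812/13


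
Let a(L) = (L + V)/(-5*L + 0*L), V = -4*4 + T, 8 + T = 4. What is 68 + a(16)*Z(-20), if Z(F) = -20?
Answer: 67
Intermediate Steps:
T = -4 (T = -8 + 4 = -4)
V = -20 (V = -4*4 - 4 = -16 - 4 = -20)
a(L) = -(-20 + L)/(5*L) (a(L) = (L - 20)/(-5*L + 0*L) = (-20 + L)/(-5*L + 0) = (-20 + L)/((-5*L)) = (-20 + L)*(-1/(5*L)) = -(-20 + L)/(5*L))
68 + a(16)*Z(-20) = 68 + ((1/5)*(20 - 1*16)/16)*(-20) = 68 + ((1/5)*(1/16)*(20 - 16))*(-20) = 68 + ((1/5)*(1/16)*4)*(-20) = 68 + (1/20)*(-20) = 68 - 1 = 67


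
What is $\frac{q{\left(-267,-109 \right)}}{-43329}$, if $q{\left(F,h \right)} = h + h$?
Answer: $\frac{218}{43329} \approx 0.0050313$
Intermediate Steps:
$q{\left(F,h \right)} = 2 h$
$\frac{q{\left(-267,-109 \right)}}{-43329} = \frac{2 \left(-109\right)}{-43329} = \left(-218\right) \left(- \frac{1}{43329}\right) = \frac{218}{43329}$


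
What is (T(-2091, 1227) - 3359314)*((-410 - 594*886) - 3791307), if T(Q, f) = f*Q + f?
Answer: 25578732515744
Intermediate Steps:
T(Q, f) = f + Q*f (T(Q, f) = Q*f + f = f + Q*f)
(T(-2091, 1227) - 3359314)*((-410 - 594*886) - 3791307) = (1227*(1 - 2091) - 3359314)*((-410 - 594*886) - 3791307) = (1227*(-2090) - 3359314)*((-410 - 526284) - 3791307) = (-2564430 - 3359314)*(-526694 - 3791307) = -5923744*(-4318001) = 25578732515744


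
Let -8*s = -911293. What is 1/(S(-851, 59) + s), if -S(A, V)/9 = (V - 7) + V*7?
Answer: 8/877813 ≈ 9.1136e-6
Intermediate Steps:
s = 911293/8 (s = -⅛*(-911293) = 911293/8 ≈ 1.1391e+5)
S(A, V) = 63 - 72*V (S(A, V) = -9*((V - 7) + V*7) = -9*((-7 + V) + 7*V) = -9*(-7 + 8*V) = 63 - 72*V)
1/(S(-851, 59) + s) = 1/((63 - 72*59) + 911293/8) = 1/((63 - 4248) + 911293/8) = 1/(-4185 + 911293/8) = 1/(877813/8) = 8/877813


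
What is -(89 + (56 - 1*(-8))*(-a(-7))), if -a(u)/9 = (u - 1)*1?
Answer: 4519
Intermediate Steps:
a(u) = 9 - 9*u (a(u) = -9*(u - 1) = -9*(-1 + u) = 9 - 9*u)
-(89 + (56 - 1*(-8))*(-a(-7))) = -(89 + (56 - 1*(-8))*(-(9 - 9*(-7)))) = -(89 + (56 + 8)*(-(9 + 63))) = -(89 + 64*(-1*72)) = -(89 + 64*(-72)) = -(89 - 4608) = -1*(-4519) = 4519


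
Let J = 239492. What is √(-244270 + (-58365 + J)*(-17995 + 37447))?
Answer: √3523038134 ≈ 59355.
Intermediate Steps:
√(-244270 + (-58365 + J)*(-17995 + 37447)) = √(-244270 + (-58365 + 239492)*(-17995 + 37447)) = √(-244270 + 181127*19452) = √(-244270 + 3523282404) = √3523038134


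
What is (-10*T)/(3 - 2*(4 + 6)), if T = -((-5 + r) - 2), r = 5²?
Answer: -180/17 ≈ -10.588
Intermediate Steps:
r = 25
T = -18 (T = -((-5 + 25) - 2) = -(20 - 2) = -1*18 = -18)
(-10*T)/(3 - 2*(4 + 6)) = (-10*(-18))/(3 - 2*(4 + 6)) = 180/(3 - 2*10) = 180/(3 - 20) = 180/(-17) = 180*(-1/17) = -180/17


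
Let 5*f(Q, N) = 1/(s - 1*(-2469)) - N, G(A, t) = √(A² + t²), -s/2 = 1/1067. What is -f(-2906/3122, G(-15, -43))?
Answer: -1067/13172105 + √2074/5 ≈ 9.1082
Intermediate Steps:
s = -2/1067 ≈ -0.0018744
f(Q, N) = 1067/13172105 - N/5 (f(Q, N) = (1/(-2/1067 - 1*(-2469)) - N)/5 = (1/(-2/1067 + 2469) - N)/5 = (1/(2634421/1067) - N)/5 = (1067/2634421 - N)/5 = 1067/13172105 - N/5)
-f(-2906/3122, G(-15, -43)) = -(1067/13172105 - √((-15)² + (-43)²)/5) = -(1067/13172105 - √(225 + 1849)/5) = -(1067/13172105 - √2074/5) = -1067/13172105 + √2074/5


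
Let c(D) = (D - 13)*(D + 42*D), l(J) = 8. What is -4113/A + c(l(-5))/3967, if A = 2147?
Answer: -20009111/8517149 ≈ -2.3493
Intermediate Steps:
c(D) = 43*D*(-13 + D) (c(D) = (-13 + D)*(43*D) = 43*D*(-13 + D))
-4113/A + c(l(-5))/3967 = -4113/2147 + (43*8*(-13 + 8))/3967 = -4113*1/2147 + (43*8*(-5))*(1/3967) = -4113/2147 - 1720*1/3967 = -4113/2147 - 1720/3967 = -20009111/8517149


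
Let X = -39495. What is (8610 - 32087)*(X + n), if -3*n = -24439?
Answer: 2207917942/3 ≈ 7.3597e+8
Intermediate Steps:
n = 24439/3 (n = -⅓*(-24439) = 24439/3 ≈ 8146.3)
(8610 - 32087)*(X + n) = (8610 - 32087)*(-39495 + 24439/3) = -23477*(-94046/3) = 2207917942/3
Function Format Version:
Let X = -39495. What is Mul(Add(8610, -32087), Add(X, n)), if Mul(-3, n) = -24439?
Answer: Rational(2207917942, 3) ≈ 7.3597e+8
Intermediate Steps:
n = Rational(24439, 3) (n = Mul(Rational(-1, 3), -24439) = Rational(24439, 3) ≈ 8146.3)
Mul(Add(8610, -32087), Add(X, n)) = Mul(Add(8610, -32087), Add(-39495, Rational(24439, 3))) = Mul(-23477, Rational(-94046, 3)) = Rational(2207917942, 3)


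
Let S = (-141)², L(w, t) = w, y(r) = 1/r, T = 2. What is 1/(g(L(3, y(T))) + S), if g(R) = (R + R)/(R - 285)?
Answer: 47/934406 ≈ 5.0299e-5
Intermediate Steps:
g(R) = 2*R/(-285 + R) (g(R) = (2*R)/(-285 + R) = 2*R/(-285 + R))
S = 19881
1/(g(L(3, y(T))) + S) = 1/(2*3/(-285 + 3) + 19881) = 1/(2*3/(-282) + 19881) = 1/(2*3*(-1/282) + 19881) = 1/(-1/47 + 19881) = 1/(934406/47) = 47/934406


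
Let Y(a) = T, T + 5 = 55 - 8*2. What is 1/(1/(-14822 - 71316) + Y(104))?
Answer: 86138/2928691 ≈ 0.029412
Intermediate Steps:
T = 34 (T = -5 + (55 - 8*2) = -5 + (55 - 1*16) = -5 + (55 - 16) = -5 + 39 = 34)
Y(a) = 34
1/(1/(-14822 - 71316) + Y(104)) = 1/(1/(-14822 - 71316) + 34) = 1/(1/(-86138) + 34) = 1/(-1/86138 + 34) = 1/(2928691/86138) = 86138/2928691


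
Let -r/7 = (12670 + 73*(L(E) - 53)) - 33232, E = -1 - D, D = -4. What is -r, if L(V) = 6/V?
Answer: -169995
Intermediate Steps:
E = 3 (E = -1 - 1*(-4) = -1 + 4 = 3)
r = 169995 (r = -7*((12670 + 73*(6/3 - 53)) - 33232) = -7*((12670 + 73*(6*(⅓) - 53)) - 33232) = -7*((12670 + 73*(2 - 53)) - 33232) = -7*((12670 + 73*(-51)) - 33232) = -7*((12670 - 3723) - 33232) = -7*(8947 - 33232) = -7*(-24285) = 169995)
-r = -1*169995 = -169995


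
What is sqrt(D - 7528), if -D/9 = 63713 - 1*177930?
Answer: 245*sqrt(17) ≈ 1010.2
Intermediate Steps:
D = 1027953 (D = -9*(63713 - 1*177930) = -9*(63713 - 177930) = -9*(-114217) = 1027953)
sqrt(D - 7528) = sqrt(1027953 - 7528) = sqrt(1020425) = 245*sqrt(17)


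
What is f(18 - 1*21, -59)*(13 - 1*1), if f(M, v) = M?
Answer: -36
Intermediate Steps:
f(18 - 1*21, -59)*(13 - 1*1) = (18 - 1*21)*(13 - 1*1) = (18 - 21)*(13 - 1) = -3*12 = -36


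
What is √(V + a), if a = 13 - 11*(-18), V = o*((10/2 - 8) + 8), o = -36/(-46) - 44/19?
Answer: 9*√479389/437 ≈ 14.260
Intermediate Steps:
o = -670/437 (o = -36*(-1/46) - 44*1/19 = 18/23 - 44/19 = -670/437 ≈ -1.5332)
V = -3350/437 (V = -670*((10/2 - 8) + 8)/437 = -670*((10*(½) - 8) + 8)/437 = -670*((5 - 8) + 8)/437 = -670*(-3 + 8)/437 = -670/437*5 = -3350/437 ≈ -7.6659)
a = 211 (a = 13 + 198 = 211)
√(V + a) = √(-3350/437 + 211) = √(88857/437) = 9*√479389/437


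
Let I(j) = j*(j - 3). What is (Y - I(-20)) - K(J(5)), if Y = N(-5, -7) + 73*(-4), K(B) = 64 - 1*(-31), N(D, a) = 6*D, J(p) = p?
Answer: -877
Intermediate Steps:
K(B) = 95 (K(B) = 64 + 31 = 95)
I(j) = j*(-3 + j)
Y = -322 (Y = 6*(-5) + 73*(-4) = -30 - 292 = -322)
(Y - I(-20)) - K(J(5)) = (-322 - (-20)*(-3 - 20)) - 1*95 = (-322 - (-20)*(-23)) - 95 = (-322 - 1*460) - 95 = (-322 - 460) - 95 = -782 - 95 = -877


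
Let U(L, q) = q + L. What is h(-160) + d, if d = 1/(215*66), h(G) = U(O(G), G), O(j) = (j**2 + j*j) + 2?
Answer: 724285981/14190 ≈ 51042.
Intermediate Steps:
O(j) = 2 + 2*j**2 (O(j) = (j**2 + j**2) + 2 = 2*j**2 + 2 = 2 + 2*j**2)
U(L, q) = L + q
h(G) = 2 + G + 2*G**2 (h(G) = (2 + 2*G**2) + G = 2 + G + 2*G**2)
d = 1/14190 ≈ 7.0472e-5
h(-160) + d = (2 - 160 + 2*(-160)**2) + 1/14190 = (2 - 160 + 2*25600) + 1/14190 = (2 - 160 + 51200) + 1/14190 = 51042 + 1/14190 = 724285981/14190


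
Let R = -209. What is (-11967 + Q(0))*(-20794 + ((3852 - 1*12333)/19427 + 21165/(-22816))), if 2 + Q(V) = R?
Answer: 56125180809148351/221623216 ≈ 2.5325e+8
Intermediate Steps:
Q(V) = -211 (Q(V) = -2 - 209 = -211)
(-11967 + Q(0))*(-20794 + ((3852 - 1*12333)/19427 + 21165/(-22816))) = (-11967 - 211)*(-20794 + ((3852 - 1*12333)/19427 + 21165/(-22816))) = -12178*(-20794 + ((3852 - 12333)*(1/19427) + 21165*(-1/22816))) = -12178*(-20794 + (-8481*1/19427 - 21165/22816)) = -12178*(-20794 + (-8481/19427 - 21165/22816)) = -12178*(-20794 - 604674951/443246432) = -12178*(-9217470981959/443246432) = 56125180809148351/221623216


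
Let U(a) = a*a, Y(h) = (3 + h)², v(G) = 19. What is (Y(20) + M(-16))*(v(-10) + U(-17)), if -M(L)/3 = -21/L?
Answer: 646877/4 ≈ 1.6172e+5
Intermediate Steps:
M(L) = 63/L (M(L) = -(-63)/L = 63/L)
U(a) = a²
(Y(20) + M(-16))*(v(-10) + U(-17)) = ((3 + 20)² + 63/(-16))*(19 + (-17)²) = (23² + 63*(-1/16))*(19 + 289) = (529 - 63/16)*308 = (8401/16)*308 = 646877/4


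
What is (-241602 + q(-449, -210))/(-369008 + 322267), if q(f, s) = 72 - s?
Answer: 241320/46741 ≈ 5.1629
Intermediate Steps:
(-241602 + q(-449, -210))/(-369008 + 322267) = (-241602 + (72 - 1*(-210)))/(-369008 + 322267) = (-241602 + (72 + 210))/(-46741) = (-241602 + 282)*(-1/46741) = -241320*(-1/46741) = 241320/46741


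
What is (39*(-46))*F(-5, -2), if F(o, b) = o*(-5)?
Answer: -44850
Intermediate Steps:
F(o, b) = -5*o
(39*(-46))*F(-5, -2) = (39*(-46))*(-5*(-5)) = -1794*25 = -44850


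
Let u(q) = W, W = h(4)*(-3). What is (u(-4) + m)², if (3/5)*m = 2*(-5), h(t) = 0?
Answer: 2500/9 ≈ 277.78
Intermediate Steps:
W = 0 (W = 0*(-3) = 0)
m = -50/3 (m = 5*(2*(-5))/3 = (5/3)*(-10) = -50/3 ≈ -16.667)
u(q) = 0
(u(-4) + m)² = (0 - 50/3)² = (-50/3)² = 2500/9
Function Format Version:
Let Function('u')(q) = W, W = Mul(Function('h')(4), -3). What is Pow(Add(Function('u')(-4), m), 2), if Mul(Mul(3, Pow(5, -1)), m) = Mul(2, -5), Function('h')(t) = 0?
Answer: Rational(2500, 9) ≈ 277.78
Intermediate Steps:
W = 0 (W = Mul(0, -3) = 0)
m = Rational(-50, 3) (m = Mul(Rational(5, 3), Mul(2, -5)) = Mul(Rational(5, 3), -10) = Rational(-50, 3) ≈ -16.667)
Function('u')(q) = 0
Pow(Add(Function('u')(-4), m), 2) = Pow(Add(0, Rational(-50, 3)), 2) = Pow(Rational(-50, 3), 2) = Rational(2500, 9)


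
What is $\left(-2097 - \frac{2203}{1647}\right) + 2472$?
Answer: $\frac{615422}{1647} \approx 373.66$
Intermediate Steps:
$\left(-2097 - \frac{2203}{1647}\right) + 2472 = - \frac{3455962}{1647} + 2472 = \frac{615422}{1647}$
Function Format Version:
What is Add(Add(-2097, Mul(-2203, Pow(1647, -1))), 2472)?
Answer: Rational(615422, 1647) ≈ 373.66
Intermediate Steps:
Add(Add(-2097, Mul(-2203, Pow(1647, -1))), 2472) = Add(Add(-2097, Mul(-2203, Rational(1, 1647))), 2472) = Add(Add(-2097, Rational(-2203, 1647)), 2472) = Add(Rational(-3455962, 1647), 2472) = Rational(615422, 1647)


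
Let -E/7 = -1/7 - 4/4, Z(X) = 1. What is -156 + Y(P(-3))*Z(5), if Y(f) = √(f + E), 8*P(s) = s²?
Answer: -156 + √146/4 ≈ -152.98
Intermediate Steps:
E = 8 (E = -7*(-1/7 - 4/4) = -7*(-1*⅐ - 4*¼) = -7*(-⅐ - 1) = -7*(-8/7) = 8)
P(s) = s²/8
Y(f) = √(8 + f) (Y(f) = √(f + 8) = √(8 + f))
-156 + Y(P(-3))*Z(5) = -156 + √(8 + (⅛)*(-3)²)*1 = -156 + √(8 + (⅛)*9)*1 = -156 + √(8 + 9/8)*1 = -156 + √(73/8)*1 = -156 + (√146/4)*1 = -156 + √146/4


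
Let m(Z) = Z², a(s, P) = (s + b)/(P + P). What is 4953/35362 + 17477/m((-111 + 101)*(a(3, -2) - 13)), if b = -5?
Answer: 695412299/552531250 ≈ 1.2586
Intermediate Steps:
a(s, P) = (-5 + s)/(2*P) (a(s, P) = (s - 5)/(P + P) = (-5 + s)/((2*P)) = (-5 + s)*(1/(2*P)) = (-5 + s)/(2*P))
4953/35362 + 17477/m((-111 + 101)*(a(3, -2) - 13)) = 4953/35362 + 17477/(((-111 + 101)*((½)*(-5 + 3)/(-2) - 13))²) = 4953*(1/35362) + 17477/((-10*((½)*(-½)*(-2) - 13))²) = 4953/35362 + 17477/((-10*(½ - 13))²) = 4953/35362 + 17477/((-10*(-25/2))²) = 4953/35362 + 17477/(125²) = 4953/35362 + 17477/15625 = 695412299/552531250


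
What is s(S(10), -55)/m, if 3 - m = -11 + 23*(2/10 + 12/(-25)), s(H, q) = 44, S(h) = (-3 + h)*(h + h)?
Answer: 1100/511 ≈ 2.1526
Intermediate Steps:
S(h) = 2*h*(-3 + h) (S(h) = (-3 + h)*(2*h) = 2*h*(-3 + h))
m = 511/25 (m = 3 - (-11 + 23*(2/10 + 12/(-25))) = 3 - (-11 + 23*(2*(⅒) + 12*(-1/25))) = 3 - (-11 + 23*(⅕ - 12/25)) = 3 - (-11 + 23*(-7/25)) = 3 - (-11 - 161/25) = 3 - 1*(-436/25) = 3 + 436/25 = 511/25 ≈ 20.440)
s(S(10), -55)/m = 44/(511/25) = 44*(25/511) = 1100/511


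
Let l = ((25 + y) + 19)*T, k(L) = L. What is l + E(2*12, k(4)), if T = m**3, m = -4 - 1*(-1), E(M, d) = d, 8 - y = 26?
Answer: -698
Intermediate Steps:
y = -18 (y = 8 - 1*26 = 8 - 26 = -18)
m = -3 (m = -4 + 1 = -3)
T = -27 (T = (-3)**3 = -27)
l = -702 (l = ((25 - 18) + 19)*(-27) = (7 + 19)*(-27) = 26*(-27) = -702)
l + E(2*12, k(4)) = -702 + 4 = -698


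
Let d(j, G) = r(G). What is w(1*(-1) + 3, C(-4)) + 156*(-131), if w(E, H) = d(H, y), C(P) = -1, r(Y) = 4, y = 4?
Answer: -20432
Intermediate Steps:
d(j, G) = 4
w(E, H) = 4
w(1*(-1) + 3, C(-4)) + 156*(-131) = 4 + 156*(-131) = 4 - 20436 = -20432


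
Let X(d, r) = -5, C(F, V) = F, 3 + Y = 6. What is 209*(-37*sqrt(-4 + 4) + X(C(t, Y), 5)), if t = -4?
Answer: -1045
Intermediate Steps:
Y = 3 (Y = -3 + 6 = 3)
209*(-37*sqrt(-4 + 4) + X(C(t, Y), 5)) = 209*(-37*sqrt(-4 + 4) - 5) = 209*(-37*sqrt(0) - 5) = 209*(-37*0 - 5) = 209*(0 - 5) = 209*(-5) = -1045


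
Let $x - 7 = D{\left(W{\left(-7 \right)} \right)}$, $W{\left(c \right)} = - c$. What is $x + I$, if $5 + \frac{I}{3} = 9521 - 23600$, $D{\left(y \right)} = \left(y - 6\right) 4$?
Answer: $-42241$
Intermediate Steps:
$D{\left(y \right)} = -24 + 4 y$ ($D{\left(y \right)} = \left(-6 + y\right) 4 = -24 + 4 y$)
$I = -42252$ ($I = -15 + 3 \left(9521 - 23600\right) = -15 + 3 \left(-14079\right) = -15 - 42237 = -42252$)
$x = 11$ ($x = 7 - \left(24 - 4 \left(\left(-1\right) \left(-7\right)\right)\right) = 7 + \left(-24 + 4 \cdot 7\right) = 7 + \left(-24 + 28\right) = 7 + 4 = 11$)
$x + I = 11 - 42252 = -42241$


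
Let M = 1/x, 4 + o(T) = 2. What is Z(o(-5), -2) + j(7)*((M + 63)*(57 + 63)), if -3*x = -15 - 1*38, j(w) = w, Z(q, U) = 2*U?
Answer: 2807068/53 ≈ 52964.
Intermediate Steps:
o(T) = -2 (o(T) = -4 + 2 = -2)
x = 53/3 (x = -(-15 - 1*38)/3 = -(-15 - 38)/3 = -⅓*(-53) = 53/3 ≈ 17.667)
M = 3/53 (M = 1/(53/3) = 3/53 ≈ 0.056604)
Z(o(-5), -2) + j(7)*((M + 63)*(57 + 63)) = 2*(-2) + 7*((3/53 + 63)*(57 + 63)) = -4 + 7*((3342/53)*120) = -4 + 7*(401040/53) = -4 + 2807280/53 = 2807068/53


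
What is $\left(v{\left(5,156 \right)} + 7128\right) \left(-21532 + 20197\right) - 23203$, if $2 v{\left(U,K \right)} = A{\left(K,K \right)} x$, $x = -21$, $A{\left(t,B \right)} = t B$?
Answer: $331590797$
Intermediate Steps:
$A{\left(t,B \right)} = B t$
$v{\left(U,K \right)} = - \frac{21 K^{2}}{2}$ ($v{\left(U,K \right)} = \frac{K K \left(-21\right)}{2} = \frac{K^{2} \left(-21\right)}{2} = \frac{\left(-21\right) K^{2}}{2} = - \frac{21 K^{2}}{2}$)
$\left(v{\left(5,156 \right)} + 7128\right) \left(-21532 + 20197\right) - 23203 = \left(- \frac{21 \cdot 156^{2}}{2} + 7128\right) \left(-21532 + 20197\right) - 23203 = \left(\left(- \frac{21}{2}\right) 24336 + 7128\right) \left(-1335\right) - 23203 = \left(-255528 + 7128\right) \left(-1335\right) - 23203 = \left(-248400\right) \left(-1335\right) - 23203 = 331614000 - 23203 = 331590797$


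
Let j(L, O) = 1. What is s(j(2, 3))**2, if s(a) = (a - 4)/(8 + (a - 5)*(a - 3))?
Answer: 9/256 ≈ 0.035156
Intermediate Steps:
s(a) = (-4 + a)/(8 + (-5 + a)*(-3 + a))
s(j(2, 3))**2 = ((-4 + 1)/(23 + 1**2 - 8*1))**2 = (-3/(23 + 1 - 8))**2 = (-3/16)**2 = 9/256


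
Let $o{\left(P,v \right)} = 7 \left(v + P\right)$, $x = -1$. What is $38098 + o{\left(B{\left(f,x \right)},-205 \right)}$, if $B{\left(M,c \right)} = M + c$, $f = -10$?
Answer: $36586$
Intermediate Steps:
$o{\left(P,v \right)} = 7 P + 7 v$ ($o{\left(P,v \right)} = 7 \left(P + v\right) = 7 P + 7 v$)
$38098 + o{\left(B{\left(f,x \right)},-205 \right)} = 38098 + \left(7 \left(-10 - 1\right) + 7 \left(-205\right)\right) = 38098 + \left(7 \left(-11\right) - 1435\right) = 38098 - 1512 = 36586$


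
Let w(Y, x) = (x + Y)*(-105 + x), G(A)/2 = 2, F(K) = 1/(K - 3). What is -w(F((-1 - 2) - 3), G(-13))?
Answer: 3535/9 ≈ 392.78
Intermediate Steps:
F(K) = 1/(-3 + K)
G(A) = 4 (G(A) = 2*2 = 4)
w(Y, x) = (-105 + x)*(Y + x) (w(Y, x) = (Y + x)*(-105 + x) = (-105 + x)*(Y + x))
-w(F((-1 - 2) - 3), G(-13)) = -(4² - 105/(-3 + ((-1 - 2) - 3)) - 105*4 + 4/(-3 + ((-1 - 2) - 3))) = -(16 - 105/(-3 + (-3 - 3)) - 420 + 4/(-3 + (-3 - 3))) = -(16 - 105/(-3 - 6) - 420 + 4/(-3 - 6)) = -(16 - 105/(-9) - 420 + 4/(-9)) = -(16 - 105*(-⅑) - 420 - ⅑*4) = -(16 + 35/3 - 420 - 4/9) = -1*(-3535/9) = 3535/9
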